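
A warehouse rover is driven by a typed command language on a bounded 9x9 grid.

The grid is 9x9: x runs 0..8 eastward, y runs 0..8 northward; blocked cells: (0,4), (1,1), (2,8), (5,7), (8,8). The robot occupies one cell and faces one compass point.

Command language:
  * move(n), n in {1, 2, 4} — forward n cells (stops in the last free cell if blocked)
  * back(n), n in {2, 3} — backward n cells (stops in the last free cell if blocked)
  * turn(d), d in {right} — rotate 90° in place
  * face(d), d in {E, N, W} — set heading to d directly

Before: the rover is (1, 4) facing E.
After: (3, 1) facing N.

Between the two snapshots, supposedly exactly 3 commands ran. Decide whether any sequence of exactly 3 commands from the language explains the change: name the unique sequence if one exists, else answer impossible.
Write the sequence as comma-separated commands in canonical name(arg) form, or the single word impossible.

move(2), face(N), back(3)

key: running back(3) before move(2) would end elsewhere — order is forced
t0: (1, 4) facing E
[1] after move(2): (3, 4) facing E
[2] after face(N): (3, 4) facing N
[3] after back(3): (3, 1) facing N
all 729 alternatives checked — unique.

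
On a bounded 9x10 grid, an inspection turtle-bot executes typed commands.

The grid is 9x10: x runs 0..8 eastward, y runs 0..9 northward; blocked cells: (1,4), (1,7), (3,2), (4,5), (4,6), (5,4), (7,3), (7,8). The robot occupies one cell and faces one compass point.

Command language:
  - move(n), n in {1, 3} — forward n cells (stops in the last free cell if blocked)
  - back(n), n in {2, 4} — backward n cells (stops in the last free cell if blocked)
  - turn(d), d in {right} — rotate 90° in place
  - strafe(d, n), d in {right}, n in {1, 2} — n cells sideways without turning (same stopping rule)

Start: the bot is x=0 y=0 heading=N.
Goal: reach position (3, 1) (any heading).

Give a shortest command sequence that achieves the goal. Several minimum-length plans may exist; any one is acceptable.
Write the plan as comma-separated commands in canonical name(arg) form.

strafe(right, 2), move(1), strafe(right, 1)

start: x=0 y=0 heading=N
[1] after strafe(right, 2): x=2 y=0 heading=N
[2] after move(1): x=2 y=1 heading=N
[3] after strafe(right, 1): x=3 y=1 heading=N
minimal: 3 command(s), checked below 3.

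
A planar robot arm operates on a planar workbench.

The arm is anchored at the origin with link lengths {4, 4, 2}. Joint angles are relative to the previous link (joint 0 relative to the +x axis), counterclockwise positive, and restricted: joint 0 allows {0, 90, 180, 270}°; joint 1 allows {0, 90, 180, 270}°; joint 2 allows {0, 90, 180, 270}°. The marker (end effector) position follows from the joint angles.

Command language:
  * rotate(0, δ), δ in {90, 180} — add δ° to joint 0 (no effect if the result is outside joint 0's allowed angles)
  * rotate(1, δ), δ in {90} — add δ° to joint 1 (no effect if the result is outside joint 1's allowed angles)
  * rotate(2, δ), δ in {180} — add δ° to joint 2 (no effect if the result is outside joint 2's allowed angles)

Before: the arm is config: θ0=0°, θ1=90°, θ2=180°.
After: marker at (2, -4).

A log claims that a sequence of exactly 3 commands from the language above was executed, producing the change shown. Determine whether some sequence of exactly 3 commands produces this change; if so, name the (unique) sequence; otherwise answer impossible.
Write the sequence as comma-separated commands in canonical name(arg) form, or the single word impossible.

start: config: θ0=0°, θ1=90°, θ2=180°
step 1 (rotate(0, 90)): config: θ0=90°, θ1=90°, θ2=180°
step 2 (rotate(0, 90)): config: θ0=180°, θ1=90°, θ2=180°
step 3 (rotate(0, 90)): config: θ0=270°, θ1=90°, θ2=180°
all 64 alternatives checked — unique.

rotate(0, 90), rotate(0, 90), rotate(0, 90)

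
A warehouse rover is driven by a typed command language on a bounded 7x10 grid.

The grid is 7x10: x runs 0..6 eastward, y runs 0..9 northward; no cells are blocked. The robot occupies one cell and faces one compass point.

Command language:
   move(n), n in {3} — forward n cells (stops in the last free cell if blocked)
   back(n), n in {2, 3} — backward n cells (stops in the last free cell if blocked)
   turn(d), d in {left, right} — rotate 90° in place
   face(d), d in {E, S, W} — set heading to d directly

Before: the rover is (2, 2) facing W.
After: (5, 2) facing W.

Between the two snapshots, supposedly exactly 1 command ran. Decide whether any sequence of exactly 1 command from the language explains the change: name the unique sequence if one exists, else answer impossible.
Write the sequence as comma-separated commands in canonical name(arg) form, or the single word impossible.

key: still facing W — the one step turns nothing
from: (2, 2) facing W
t=1 back(3) ⇒ (5, 2) facing W
no other 1-command option fits: unique.

back(3)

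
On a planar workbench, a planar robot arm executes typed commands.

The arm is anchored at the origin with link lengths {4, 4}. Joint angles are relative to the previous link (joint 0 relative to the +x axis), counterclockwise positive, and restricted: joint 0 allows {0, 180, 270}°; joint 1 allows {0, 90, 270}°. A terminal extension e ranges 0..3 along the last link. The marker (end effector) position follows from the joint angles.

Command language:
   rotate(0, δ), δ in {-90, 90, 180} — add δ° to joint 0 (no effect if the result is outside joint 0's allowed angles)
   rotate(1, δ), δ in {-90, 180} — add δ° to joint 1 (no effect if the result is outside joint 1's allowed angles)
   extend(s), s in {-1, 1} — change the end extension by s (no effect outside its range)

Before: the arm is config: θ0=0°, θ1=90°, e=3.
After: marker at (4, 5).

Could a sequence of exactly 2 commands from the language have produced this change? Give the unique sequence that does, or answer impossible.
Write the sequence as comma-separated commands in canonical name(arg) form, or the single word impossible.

t0: config: θ0=0°, θ1=90°, e=3
[1] after extend(-1): config: θ0=0°, θ1=90°, e=2
[2] after extend(-1): config: θ0=0°, θ1=90°, e=1
all 49 alternatives checked — unique.

extend(-1), extend(-1)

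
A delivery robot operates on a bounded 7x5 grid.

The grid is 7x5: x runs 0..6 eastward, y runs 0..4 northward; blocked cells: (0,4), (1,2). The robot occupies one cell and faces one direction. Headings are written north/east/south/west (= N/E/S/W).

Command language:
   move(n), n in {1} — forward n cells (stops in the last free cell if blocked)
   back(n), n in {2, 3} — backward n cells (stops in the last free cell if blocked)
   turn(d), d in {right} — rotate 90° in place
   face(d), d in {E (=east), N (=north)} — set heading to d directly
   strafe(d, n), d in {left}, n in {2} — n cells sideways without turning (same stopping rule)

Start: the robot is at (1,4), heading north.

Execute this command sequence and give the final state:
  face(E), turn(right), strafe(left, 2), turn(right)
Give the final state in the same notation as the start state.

at (3,4), heading west

start: at (1,4), heading north
[1] after face(E): at (1,4), heading east
[2] after turn(right): at (1,4), heading south
[3] after strafe(left, 2): at (3,4), heading south
[4] after turn(right): at (3,4), heading west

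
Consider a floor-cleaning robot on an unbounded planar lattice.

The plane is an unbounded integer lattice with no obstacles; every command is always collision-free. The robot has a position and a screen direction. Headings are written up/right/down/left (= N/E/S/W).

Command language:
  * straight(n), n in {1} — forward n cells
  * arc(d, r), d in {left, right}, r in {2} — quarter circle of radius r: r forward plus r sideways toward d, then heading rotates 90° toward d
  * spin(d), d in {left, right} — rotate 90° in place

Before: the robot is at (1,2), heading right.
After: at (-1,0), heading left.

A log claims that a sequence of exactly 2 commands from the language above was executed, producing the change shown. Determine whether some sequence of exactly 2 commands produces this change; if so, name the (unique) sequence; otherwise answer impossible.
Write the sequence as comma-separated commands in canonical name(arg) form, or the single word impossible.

spin(right), arc(right, 2)

key: cell and facing (now W) both changed — the 2 commands mix motion and turning
start: at (1,2), heading right
1. spin(right) → at (1,2), heading down
2. arc(right, 2) → at (-1,0), heading left
all 25 alternatives checked — unique.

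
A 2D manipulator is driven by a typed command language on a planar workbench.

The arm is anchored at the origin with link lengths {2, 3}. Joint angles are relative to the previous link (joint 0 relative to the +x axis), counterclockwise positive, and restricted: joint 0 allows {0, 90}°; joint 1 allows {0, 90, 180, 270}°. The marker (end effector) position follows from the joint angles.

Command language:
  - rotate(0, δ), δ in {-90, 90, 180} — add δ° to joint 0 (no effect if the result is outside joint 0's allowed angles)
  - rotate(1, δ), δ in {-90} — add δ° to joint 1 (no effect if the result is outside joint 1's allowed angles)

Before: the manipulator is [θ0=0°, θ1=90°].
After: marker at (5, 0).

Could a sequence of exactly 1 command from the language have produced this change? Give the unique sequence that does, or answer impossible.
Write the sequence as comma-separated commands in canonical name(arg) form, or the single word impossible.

rotate(1, -90)

from: [θ0=0°, θ1=90°]
t=1 rotate(1, -90) ⇒ [θ0=0°, θ1=0°]
no rival 1-sequence matches.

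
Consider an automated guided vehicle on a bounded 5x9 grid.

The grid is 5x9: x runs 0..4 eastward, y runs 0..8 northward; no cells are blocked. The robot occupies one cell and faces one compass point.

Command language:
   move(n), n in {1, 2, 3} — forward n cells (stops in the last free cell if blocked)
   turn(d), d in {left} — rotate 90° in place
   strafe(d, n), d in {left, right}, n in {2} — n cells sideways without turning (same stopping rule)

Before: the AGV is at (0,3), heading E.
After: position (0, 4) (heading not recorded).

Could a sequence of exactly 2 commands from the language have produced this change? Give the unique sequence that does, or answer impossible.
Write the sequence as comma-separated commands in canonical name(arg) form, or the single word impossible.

key: running move(1) before turn(left) would end elsewhere — order is forced
initial: at (0,3), heading E
t=1 turn(left) ⇒ at (0,3), heading N
t=2 move(1) ⇒ at (0,4), heading N
no other 2-command option fits: unique.

turn(left), move(1)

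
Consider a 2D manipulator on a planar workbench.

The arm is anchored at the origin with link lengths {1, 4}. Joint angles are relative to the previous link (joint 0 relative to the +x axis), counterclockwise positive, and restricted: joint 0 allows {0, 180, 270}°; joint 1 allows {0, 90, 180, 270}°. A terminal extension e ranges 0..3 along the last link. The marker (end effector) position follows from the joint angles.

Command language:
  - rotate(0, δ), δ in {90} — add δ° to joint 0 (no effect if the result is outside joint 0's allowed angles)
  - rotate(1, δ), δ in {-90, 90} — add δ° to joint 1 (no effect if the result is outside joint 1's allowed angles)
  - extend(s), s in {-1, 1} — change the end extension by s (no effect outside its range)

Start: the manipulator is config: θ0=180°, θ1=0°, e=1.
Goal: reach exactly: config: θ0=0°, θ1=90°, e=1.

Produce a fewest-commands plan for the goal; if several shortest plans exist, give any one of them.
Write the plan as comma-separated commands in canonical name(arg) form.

begin: config: θ0=180°, θ1=0°, e=1
1. rotate(1, 90) → config: θ0=180°, θ1=90°, e=1
2. rotate(0, 90) → config: θ0=270°, θ1=90°, e=1
3. rotate(0, 90) → config: θ0=0°, θ1=90°, e=1
shorter routes all fall short; 3 is best.

rotate(1, 90), rotate(0, 90), rotate(0, 90)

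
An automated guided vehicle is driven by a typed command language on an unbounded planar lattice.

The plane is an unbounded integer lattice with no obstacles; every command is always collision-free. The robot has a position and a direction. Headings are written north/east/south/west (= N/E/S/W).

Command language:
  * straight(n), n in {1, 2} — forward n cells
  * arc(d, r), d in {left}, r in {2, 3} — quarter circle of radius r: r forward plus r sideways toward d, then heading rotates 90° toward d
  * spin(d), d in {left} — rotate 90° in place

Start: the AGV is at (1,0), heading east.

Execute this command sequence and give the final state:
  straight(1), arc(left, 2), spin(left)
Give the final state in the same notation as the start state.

start: at (1,0), heading east
t=1 straight(1) ⇒ at (2,0), heading east
t=2 arc(left, 2) ⇒ at (4,2), heading north
t=3 spin(left) ⇒ at (4,2), heading west

at (4,2), heading west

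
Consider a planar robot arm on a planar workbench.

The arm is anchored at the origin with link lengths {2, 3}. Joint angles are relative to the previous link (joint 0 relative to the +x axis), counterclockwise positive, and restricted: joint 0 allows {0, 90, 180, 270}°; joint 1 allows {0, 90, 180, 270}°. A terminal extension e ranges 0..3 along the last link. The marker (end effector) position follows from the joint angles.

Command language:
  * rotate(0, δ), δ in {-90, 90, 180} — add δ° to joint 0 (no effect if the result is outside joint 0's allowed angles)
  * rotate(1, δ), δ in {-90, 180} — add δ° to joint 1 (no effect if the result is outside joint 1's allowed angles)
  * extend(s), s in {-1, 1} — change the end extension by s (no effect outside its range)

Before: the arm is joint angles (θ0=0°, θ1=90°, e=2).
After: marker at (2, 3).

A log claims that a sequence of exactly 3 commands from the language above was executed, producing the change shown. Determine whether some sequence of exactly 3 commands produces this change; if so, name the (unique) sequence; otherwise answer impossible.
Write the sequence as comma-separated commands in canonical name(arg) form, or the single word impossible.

extend(-1), extend(-1), extend(-1)

t0: joint angles (θ0=0°, θ1=90°, e=2)
step 1 (extend(-1)): joint angles (θ0=0°, θ1=90°, e=1)
step 2 (extend(-1)): joint angles (θ0=0°, θ1=90°, e=0)
step 3 (extend(-1)): joint angles (θ0=0°, θ1=90°, e=0)
uniquely the one of 343 3-step routes that fits.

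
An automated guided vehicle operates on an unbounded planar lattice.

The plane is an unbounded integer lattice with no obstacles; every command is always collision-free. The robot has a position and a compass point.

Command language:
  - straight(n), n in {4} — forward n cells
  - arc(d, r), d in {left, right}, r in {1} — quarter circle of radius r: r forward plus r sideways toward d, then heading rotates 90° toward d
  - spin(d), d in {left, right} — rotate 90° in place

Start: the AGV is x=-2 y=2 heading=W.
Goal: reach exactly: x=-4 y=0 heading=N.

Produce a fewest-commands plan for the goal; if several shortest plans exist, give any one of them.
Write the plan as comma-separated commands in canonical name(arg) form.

initial: x=-2 y=2 heading=W
1. arc(left, 1) → x=-3 y=1 heading=S
2. arc(right, 1) → x=-4 y=0 heading=W
3. spin(right) → x=-4 y=0 heading=N
shorter routes all fall short; 3 is best.

arc(left, 1), arc(right, 1), spin(right)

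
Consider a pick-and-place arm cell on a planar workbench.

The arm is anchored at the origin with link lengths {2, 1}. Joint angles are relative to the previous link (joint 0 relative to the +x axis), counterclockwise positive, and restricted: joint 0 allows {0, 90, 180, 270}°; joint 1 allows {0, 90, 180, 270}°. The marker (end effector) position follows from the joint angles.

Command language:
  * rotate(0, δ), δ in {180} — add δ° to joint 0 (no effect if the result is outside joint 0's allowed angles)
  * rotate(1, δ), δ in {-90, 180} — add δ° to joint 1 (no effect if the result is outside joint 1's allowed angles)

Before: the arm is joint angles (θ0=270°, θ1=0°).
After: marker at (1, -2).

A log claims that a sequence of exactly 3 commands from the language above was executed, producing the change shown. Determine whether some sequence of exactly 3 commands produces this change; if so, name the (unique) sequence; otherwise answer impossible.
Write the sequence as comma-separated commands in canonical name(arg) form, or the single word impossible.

initial: joint angles (θ0=270°, θ1=0°)
[1] after rotate(1, -90): joint angles (θ0=270°, θ1=270°)
[2] after rotate(1, -90): joint angles (θ0=270°, θ1=180°)
[3] after rotate(1, -90): joint angles (θ0=270°, θ1=90°)
no other 3-command option fits: unique.

rotate(1, -90), rotate(1, -90), rotate(1, -90)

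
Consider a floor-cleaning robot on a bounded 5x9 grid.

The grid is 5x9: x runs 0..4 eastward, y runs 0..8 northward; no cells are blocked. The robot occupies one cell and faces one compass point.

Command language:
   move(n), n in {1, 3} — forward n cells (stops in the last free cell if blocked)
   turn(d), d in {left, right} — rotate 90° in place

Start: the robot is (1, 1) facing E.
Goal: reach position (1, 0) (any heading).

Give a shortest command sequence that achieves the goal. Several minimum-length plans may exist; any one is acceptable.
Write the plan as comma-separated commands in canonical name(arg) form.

turn(right), move(1)

from: (1, 1) facing E
step 1 (turn(right)): (1, 1) facing S
step 2 (move(1)): (1, 0) facing S
shorter routes all fall short; 2 is best.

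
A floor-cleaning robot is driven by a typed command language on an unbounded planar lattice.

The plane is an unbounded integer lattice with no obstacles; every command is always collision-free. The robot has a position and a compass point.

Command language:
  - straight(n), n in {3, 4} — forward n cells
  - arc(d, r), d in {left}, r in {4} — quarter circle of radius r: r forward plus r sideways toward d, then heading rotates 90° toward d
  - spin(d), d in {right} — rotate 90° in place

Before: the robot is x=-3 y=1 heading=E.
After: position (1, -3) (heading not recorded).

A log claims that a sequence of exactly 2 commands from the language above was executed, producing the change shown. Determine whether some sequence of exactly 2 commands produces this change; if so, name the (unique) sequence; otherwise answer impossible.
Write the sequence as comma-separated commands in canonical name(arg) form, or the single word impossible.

spin(right), arc(left, 4)

key: running arc(left, 4) before spin(right) would end elsewhere — order is forced
t0: x=-3 y=1 heading=E
[1] after spin(right): x=-3 y=1 heading=S
[2] after arc(left, 4): x=1 y=-3 heading=E
no rival 2-sequence matches.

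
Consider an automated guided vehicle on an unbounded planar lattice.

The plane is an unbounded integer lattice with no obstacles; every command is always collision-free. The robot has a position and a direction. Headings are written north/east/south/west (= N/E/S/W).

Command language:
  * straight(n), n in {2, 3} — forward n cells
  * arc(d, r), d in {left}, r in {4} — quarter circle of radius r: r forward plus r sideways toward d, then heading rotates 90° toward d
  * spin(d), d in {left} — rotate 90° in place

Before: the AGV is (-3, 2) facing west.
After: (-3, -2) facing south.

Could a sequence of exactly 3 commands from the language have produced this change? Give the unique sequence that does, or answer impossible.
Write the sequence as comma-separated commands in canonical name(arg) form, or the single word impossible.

key: position moved to (-3,-2) AND the heading swung to S — translation plus rotation needed
start: (-3, 2) facing west
1. spin(left) → (-3, 2) facing south
2. straight(2) → (-3, 0) facing south
3. straight(2) → (-3, -2) facing south
all 64 alternatives checked — unique.

spin(left), straight(2), straight(2)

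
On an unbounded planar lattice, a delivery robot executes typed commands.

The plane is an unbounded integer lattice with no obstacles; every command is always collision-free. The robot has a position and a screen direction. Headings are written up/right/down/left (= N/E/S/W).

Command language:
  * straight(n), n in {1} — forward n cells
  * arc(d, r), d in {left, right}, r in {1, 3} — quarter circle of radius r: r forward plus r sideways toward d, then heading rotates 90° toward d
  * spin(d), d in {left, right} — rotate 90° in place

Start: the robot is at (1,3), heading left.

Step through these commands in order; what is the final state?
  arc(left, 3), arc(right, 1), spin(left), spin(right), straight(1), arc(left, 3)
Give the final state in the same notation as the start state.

begin: at (1,3), heading left
1. arc(left, 3) → at (-2,0), heading down
2. arc(right, 1) → at (-3,-1), heading left
3. spin(left) → at (-3,-1), heading down
4. spin(right) → at (-3,-1), heading left
5. straight(1) → at (-4,-1), heading left
6. arc(left, 3) → at (-7,-4), heading down

at (-7,-4), heading down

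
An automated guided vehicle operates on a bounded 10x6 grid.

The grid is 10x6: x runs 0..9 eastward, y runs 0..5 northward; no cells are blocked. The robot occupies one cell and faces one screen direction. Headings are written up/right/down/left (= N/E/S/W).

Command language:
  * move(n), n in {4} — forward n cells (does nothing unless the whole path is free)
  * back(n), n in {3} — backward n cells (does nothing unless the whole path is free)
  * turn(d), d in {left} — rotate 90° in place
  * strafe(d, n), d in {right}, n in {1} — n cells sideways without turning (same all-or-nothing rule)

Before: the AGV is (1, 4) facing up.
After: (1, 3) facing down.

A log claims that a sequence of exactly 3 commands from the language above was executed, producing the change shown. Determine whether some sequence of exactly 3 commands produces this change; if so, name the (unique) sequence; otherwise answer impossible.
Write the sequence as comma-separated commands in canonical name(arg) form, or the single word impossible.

checked all 3-command options: none fits.

impossible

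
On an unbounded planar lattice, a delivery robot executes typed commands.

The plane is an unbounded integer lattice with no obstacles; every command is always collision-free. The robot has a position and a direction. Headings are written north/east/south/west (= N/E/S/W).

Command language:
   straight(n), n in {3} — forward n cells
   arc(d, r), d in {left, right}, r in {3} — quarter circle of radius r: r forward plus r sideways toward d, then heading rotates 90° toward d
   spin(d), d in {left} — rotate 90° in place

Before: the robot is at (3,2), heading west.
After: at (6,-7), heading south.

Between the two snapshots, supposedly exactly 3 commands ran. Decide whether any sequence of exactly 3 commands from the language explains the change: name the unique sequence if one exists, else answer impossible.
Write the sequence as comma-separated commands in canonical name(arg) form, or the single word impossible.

key: cell and facing (now S) both changed — the 3 commands mix motion and turning
t0: at (3,2), heading west
t=1 arc(left, 3) ⇒ at (0,-1), heading south
t=2 arc(left, 3) ⇒ at (3,-4), heading east
t=3 arc(right, 3) ⇒ at (6,-7), heading south
all 64 alternatives checked — unique.

arc(left, 3), arc(left, 3), arc(right, 3)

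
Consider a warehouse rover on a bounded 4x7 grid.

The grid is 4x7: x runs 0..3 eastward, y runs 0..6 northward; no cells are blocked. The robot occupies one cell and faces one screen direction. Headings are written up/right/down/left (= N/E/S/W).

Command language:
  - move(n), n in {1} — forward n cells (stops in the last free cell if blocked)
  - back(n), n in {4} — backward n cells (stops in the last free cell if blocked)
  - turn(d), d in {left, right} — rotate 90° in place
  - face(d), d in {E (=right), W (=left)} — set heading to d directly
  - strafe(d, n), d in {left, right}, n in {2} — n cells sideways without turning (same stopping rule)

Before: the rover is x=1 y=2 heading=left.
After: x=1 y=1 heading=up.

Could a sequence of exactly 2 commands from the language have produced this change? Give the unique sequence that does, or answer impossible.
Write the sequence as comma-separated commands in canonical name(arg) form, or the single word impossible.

impossible

checked all 2-command options: none fits.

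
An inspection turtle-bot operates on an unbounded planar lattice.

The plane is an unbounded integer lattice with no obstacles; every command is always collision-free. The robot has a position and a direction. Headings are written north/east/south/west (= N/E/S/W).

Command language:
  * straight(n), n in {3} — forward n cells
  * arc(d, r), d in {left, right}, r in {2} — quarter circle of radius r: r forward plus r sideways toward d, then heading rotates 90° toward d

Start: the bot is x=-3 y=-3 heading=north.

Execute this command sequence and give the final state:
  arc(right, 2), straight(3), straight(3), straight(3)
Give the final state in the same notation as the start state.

initial: x=-3 y=-3 heading=north
1. arc(right, 2) → x=-1 y=-1 heading=east
2. straight(3) → x=2 y=-1 heading=east
3. straight(3) → x=5 y=-1 heading=east
4. straight(3) → x=8 y=-1 heading=east

x=8 y=-1 heading=east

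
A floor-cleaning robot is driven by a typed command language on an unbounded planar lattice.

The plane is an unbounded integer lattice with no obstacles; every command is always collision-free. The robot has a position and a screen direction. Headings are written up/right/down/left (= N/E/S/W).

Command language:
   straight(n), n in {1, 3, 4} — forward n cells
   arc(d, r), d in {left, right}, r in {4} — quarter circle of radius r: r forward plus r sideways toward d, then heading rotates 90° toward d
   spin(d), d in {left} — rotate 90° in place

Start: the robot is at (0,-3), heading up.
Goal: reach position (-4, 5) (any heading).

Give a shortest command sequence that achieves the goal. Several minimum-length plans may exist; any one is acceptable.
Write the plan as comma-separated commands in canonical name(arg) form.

straight(4), arc(left, 4)

t0: at (0,-3), heading up
1. straight(4) → at (0,1), heading up
2. arc(left, 4) → at (-4,5), heading left
minimal: 2 command(s), checked below 2.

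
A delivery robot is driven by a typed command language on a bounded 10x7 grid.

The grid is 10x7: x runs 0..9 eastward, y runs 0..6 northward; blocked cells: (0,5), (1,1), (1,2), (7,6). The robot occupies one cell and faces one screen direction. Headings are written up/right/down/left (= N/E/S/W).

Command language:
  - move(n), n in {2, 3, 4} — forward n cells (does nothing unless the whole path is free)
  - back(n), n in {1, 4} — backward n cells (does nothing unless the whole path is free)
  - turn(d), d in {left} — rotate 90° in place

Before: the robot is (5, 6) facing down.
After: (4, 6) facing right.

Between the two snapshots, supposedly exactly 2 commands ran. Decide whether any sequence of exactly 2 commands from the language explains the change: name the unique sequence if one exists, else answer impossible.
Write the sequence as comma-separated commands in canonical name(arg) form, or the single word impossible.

key: running back(1) before turn(left) would end elsewhere — order is forced
initial: (5, 6) facing down
step 1 (turn(left)): (5, 6) facing right
step 2 (back(1)): (4, 6) facing right
all 36 alternatives checked — unique.

turn(left), back(1)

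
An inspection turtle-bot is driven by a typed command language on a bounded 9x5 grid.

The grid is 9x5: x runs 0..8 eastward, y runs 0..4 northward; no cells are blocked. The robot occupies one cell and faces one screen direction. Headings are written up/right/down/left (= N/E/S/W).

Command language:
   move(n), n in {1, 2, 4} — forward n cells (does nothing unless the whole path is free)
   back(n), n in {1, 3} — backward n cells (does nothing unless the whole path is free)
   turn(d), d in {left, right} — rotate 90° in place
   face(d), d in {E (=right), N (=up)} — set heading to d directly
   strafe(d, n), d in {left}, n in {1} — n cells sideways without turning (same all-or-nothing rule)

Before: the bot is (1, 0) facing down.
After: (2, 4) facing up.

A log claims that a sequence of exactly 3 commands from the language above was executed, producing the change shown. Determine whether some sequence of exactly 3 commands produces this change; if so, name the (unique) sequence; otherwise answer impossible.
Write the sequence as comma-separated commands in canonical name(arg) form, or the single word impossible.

key: cell and facing (now N) both changed — the 3 commands mix motion and turning
begin: (1, 0) facing down
step 1 (strafe(left, 1)): (2, 0) facing down
step 2 (face(N)): (2, 0) facing up
step 3 (move(4)): (2, 4) facing up
no rival 3-sequence matches.

strafe(left, 1), face(N), move(4)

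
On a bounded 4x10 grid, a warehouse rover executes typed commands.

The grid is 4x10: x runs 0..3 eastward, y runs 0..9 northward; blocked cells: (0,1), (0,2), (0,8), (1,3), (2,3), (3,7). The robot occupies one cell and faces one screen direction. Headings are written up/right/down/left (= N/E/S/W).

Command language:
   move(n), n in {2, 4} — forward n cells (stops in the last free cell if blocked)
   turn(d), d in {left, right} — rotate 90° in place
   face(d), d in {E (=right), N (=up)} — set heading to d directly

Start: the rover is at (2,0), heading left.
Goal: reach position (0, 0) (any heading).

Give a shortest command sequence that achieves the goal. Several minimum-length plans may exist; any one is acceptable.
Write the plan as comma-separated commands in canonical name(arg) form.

start: at (2,0), heading left
step 1 (move(4)): at (0,0), heading left
shorter routes all fall short; 1 is best.

move(4)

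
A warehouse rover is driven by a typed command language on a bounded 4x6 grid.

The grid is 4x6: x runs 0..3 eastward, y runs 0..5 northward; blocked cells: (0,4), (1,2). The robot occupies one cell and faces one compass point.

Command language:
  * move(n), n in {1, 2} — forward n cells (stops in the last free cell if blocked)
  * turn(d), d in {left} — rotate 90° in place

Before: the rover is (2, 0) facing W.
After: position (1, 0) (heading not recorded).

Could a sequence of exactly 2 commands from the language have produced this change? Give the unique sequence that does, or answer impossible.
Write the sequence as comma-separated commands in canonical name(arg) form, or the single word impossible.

move(1), turn(left)

key: running turn(left) before move(1) would end elsewhere — order is forced
begin: (2, 0) facing W
t=1 move(1) ⇒ (1, 0) facing W
t=2 turn(left) ⇒ (1, 0) facing S
no rival 2-sequence matches.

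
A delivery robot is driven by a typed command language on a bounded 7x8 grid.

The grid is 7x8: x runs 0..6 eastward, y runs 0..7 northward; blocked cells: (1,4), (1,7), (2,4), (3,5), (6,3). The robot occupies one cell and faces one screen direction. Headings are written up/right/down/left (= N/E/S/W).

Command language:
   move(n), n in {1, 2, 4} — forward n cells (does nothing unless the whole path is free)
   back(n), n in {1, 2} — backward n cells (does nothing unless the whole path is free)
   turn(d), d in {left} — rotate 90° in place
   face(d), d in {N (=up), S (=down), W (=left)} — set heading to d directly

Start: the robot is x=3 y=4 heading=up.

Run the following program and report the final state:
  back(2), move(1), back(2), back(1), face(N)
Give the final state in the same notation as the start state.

t0: x=3 y=4 heading=up
[1] after back(2): x=3 y=2 heading=up
[2] after move(1): x=3 y=3 heading=up
[3] after back(2): x=3 y=1 heading=up
[4] after back(1): x=3 y=0 heading=up
[5] after face(N): x=3 y=0 heading=up

x=3 y=0 heading=up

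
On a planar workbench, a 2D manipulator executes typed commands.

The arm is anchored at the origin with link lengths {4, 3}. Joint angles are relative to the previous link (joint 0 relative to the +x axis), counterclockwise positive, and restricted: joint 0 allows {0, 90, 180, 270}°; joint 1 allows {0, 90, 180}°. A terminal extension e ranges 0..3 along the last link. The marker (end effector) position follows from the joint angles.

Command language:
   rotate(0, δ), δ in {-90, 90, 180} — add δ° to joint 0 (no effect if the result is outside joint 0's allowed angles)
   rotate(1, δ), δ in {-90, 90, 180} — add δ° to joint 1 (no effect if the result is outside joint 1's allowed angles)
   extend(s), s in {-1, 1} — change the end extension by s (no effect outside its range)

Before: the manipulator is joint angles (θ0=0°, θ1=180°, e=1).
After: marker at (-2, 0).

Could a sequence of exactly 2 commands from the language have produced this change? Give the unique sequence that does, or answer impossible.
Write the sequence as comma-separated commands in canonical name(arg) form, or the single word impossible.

extend(1), extend(1)

t0: joint angles (θ0=0°, θ1=180°, e=1)
1. extend(1) → joint angles (θ0=0°, θ1=180°, e=2)
2. extend(1) → joint angles (θ0=0°, θ1=180°, e=3)
no other 2-command option fits: unique.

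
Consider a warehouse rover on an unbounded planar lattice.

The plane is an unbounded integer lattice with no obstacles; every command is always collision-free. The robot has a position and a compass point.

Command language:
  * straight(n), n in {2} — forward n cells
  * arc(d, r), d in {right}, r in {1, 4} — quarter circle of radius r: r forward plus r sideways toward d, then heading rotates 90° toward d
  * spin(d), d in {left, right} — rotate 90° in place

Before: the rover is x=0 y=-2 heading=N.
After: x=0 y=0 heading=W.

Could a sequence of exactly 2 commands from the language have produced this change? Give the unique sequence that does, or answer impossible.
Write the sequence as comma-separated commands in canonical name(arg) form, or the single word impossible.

straight(2), spin(left)

key: cell and facing (now W) both changed — the 2 commands mix motion and turning
initial: x=0 y=-2 heading=N
t=1 straight(2) ⇒ x=0 y=0 heading=N
t=2 spin(left) ⇒ x=0 y=0 heading=W
uniquely the one of 25 2-step routes that fits.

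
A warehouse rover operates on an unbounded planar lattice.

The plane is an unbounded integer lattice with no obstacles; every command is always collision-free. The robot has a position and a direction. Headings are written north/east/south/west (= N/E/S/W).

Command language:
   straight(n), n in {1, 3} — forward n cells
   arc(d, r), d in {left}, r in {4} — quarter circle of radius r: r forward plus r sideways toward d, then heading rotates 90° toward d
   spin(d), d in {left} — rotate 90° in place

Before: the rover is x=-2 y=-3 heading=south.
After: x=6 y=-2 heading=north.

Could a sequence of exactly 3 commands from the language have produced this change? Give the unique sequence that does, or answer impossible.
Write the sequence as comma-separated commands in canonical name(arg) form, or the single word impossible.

key: position moved to (6,-2) AND the heading swung to N — translation plus rotation needed
begin: x=-2 y=-3 heading=south
step 1 (arc(left, 4)): x=2 y=-7 heading=east
step 2 (arc(left, 4)): x=6 y=-3 heading=north
step 3 (straight(1)): x=6 y=-2 heading=north
no other 3-command option fits: unique.

arc(left, 4), arc(left, 4), straight(1)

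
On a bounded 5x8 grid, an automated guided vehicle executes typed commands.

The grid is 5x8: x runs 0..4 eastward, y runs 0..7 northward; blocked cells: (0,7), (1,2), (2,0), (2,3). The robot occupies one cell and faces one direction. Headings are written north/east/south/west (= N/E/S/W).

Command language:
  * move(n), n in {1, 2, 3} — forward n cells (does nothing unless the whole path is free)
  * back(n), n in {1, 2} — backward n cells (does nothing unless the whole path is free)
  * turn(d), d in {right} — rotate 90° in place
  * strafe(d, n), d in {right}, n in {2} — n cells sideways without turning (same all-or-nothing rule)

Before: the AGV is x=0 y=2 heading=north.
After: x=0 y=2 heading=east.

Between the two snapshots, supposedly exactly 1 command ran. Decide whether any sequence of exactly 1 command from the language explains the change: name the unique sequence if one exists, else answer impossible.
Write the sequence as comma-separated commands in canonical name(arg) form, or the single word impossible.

key: (0,2) unchanged — the single command moves nothing
t0: x=0 y=2 heading=north
1. turn(right) → x=0 y=2 heading=east
all 7 alternatives checked — unique.

turn(right)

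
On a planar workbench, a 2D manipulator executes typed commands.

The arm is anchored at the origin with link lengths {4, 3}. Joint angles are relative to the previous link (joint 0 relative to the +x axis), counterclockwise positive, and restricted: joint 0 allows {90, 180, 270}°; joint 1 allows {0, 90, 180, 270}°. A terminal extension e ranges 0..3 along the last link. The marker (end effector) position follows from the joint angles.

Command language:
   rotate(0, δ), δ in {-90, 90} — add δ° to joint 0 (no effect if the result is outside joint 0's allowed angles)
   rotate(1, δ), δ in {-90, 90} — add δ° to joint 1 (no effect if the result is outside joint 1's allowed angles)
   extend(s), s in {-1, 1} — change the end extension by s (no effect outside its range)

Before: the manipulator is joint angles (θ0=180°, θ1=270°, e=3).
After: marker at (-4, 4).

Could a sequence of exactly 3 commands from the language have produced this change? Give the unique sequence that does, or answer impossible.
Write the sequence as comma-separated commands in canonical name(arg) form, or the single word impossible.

extend(1), extend(-1), extend(-1)

key: running extend(-1) before extend(1) would end elsewhere — order is forced
t0: joint angles (θ0=180°, θ1=270°, e=3)
t=1 extend(1) ⇒ joint angles (θ0=180°, θ1=270°, e=3)
t=2 extend(-1) ⇒ joint angles (θ0=180°, θ1=270°, e=2)
t=3 extend(-1) ⇒ joint angles (θ0=180°, θ1=270°, e=1)
no other 3-command option fits: unique.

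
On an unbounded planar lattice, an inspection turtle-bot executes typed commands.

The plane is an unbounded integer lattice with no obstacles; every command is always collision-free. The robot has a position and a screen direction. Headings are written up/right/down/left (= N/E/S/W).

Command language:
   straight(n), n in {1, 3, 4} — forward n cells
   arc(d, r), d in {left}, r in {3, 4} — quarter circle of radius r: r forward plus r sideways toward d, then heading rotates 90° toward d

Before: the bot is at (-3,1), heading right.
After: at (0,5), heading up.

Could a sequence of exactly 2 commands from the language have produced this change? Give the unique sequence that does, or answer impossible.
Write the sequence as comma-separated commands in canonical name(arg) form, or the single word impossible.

arc(left, 3), straight(1)

key: cell and facing (now N) both changed — the 2 commands mix motion and turning
begin: at (-3,1), heading right
t=1 arc(left, 3) ⇒ at (0,4), heading up
t=2 straight(1) ⇒ at (0,5), heading up
no rival 2-sequence matches.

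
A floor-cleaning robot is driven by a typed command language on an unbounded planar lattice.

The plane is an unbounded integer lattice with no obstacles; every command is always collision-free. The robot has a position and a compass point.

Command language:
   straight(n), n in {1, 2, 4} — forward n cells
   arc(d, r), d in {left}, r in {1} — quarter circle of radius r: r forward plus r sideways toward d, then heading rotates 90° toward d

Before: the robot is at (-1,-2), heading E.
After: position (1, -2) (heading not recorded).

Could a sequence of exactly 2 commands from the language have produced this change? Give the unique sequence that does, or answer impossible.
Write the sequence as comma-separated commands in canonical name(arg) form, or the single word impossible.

t0: at (-1,-2), heading E
[1] after straight(1): at (0,-2), heading E
[2] after straight(1): at (1,-2), heading E
no rival 2-sequence matches.

straight(1), straight(1)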